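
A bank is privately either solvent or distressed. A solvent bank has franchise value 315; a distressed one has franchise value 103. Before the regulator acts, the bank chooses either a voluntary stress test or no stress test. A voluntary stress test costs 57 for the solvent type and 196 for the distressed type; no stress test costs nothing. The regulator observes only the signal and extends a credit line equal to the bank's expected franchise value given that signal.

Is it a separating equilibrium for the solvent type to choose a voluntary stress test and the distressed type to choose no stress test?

No

If types separate, stress test earns payment 315 and no stress test earns 103.
Solvent: stress test gives 315 − 57 = 258; no stress test gives 103 − 0 = 103. No deviation. ✓
Distressed: no stress test gives 103 − 0 = 103; stress test gives 315 − 196 = 119. Would deviate. ✗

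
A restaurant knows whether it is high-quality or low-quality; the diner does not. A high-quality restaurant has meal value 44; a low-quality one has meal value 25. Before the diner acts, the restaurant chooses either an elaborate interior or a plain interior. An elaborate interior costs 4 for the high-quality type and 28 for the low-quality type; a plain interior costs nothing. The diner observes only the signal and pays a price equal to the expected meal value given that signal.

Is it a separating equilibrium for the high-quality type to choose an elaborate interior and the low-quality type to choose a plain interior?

If types separate, elaborate interior earns payment 44 and plain interior earns 25.
High-quality: elaborate interior gives 44 − 4 = 40; plain interior gives 25 − 0 = 25. No deviation. ✓
Low-quality: plain interior gives 25 − 0 = 25; elaborate interior gives 44 − 28 = 16. No deviation. ✓
Both incentive constraints hold.

Yes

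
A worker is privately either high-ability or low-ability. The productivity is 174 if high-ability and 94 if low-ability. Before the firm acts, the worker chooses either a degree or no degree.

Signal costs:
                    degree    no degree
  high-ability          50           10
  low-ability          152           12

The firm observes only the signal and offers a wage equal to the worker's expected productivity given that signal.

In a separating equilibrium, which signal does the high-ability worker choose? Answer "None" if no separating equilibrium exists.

Try high-ability → degree, low-ability → no degree:
  If types separate, degree earns payment 174 and no degree earns 94.
  High-ability: degree gives 174 − 50 = 124; no degree gives 94 − 10 = 84. No deviation. ✓
  Low-ability: no degree gives 94 − 12 = 82; degree gives 174 − 152 = 22. No deviation. ✓
Both hold — the high-ability type sends degree.

degree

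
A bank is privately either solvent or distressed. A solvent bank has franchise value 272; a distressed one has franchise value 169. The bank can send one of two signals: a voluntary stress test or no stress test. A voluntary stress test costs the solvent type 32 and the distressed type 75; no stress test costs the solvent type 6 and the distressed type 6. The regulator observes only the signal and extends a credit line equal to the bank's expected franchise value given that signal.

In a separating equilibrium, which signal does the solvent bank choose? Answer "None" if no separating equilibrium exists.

Try solvent → stress test, distressed → no stress test:
  If types separate, stress test earns payment 272 and no stress test earns 169.
  Solvent: stress test gives 272 − 32 = 240; no stress test gives 169 − 6 = 163. No deviation. ✓
  Distressed: no stress test gives 169 − 6 = 163; stress test gives 272 − 75 = 197. Would deviate. ✗
Try solvent → no stress test, distressed → stress test:
  If types separate, no stress test earns payment 272 and stress test earns 169.
  Solvent: no stress test gives 272 − 6 = 266; stress test gives 169 − 32 = 137. No deviation. ✓
  Distressed: stress test gives 169 − 75 = 94; no stress test gives 272 − 6 = 266. Would deviate. ✗
Neither assignment is incentive-compatible.

None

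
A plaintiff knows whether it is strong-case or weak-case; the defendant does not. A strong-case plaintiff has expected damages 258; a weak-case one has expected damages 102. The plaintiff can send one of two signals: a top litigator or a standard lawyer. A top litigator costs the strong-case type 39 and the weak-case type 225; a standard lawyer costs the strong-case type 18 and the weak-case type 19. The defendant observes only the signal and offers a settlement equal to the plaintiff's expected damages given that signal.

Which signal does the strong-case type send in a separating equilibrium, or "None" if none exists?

top litigator

Try strong-case → top litigator, weak-case → standard lawyer:
  Under separation the defendant infers type exactly: top litigator → strong-case (pays 258), standard lawyer → weak-case (pays 102).
  Strong-case: top litigator gives 258 − 39 = 219; standard lawyer gives 102 − 18 = 84. No deviation. ✓
  Weak-case: standard lawyer gives 102 − 19 = 83; top litigator gives 258 − 225 = 33. No deviation. ✓
Both hold — the strong-case type sends top litigator.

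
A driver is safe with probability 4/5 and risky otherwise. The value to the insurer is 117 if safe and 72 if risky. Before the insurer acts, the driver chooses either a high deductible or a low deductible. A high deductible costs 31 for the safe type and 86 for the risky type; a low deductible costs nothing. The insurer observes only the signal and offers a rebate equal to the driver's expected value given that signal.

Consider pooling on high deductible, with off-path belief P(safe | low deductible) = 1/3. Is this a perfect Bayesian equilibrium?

No

On the equilibrium path (high deductible) the insurer holds the prior 4/5 and pays 4/5·117 + 1/5·72 = 108. Off-path (low deductible) belief 1/3 gives 1/3·117 + 2/3·72 = 87.
Safe: high deductible gives 108 − 31 = 77; low deductible gives 87 − 0 = 87. Deviates. ✗
Risky: high deductible gives 108 − 86 = 22; low deductible gives 87 − 0 = 87. Deviates. ✗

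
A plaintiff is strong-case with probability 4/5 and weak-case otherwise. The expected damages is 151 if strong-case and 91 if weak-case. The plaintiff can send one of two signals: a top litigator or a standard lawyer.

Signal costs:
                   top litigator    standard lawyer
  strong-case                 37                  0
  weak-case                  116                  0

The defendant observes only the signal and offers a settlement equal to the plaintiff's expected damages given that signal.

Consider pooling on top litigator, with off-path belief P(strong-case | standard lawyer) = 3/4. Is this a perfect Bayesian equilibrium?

No

On the equilibrium path (top litigator) the defendant holds the prior 4/5 and pays 4/5·151 + 1/5·91 = 139. Off-path (standard lawyer) belief 3/4 gives 3/4·151 + 1/4·91 = 136.
Strong-case: top litigator gives 139 − 37 = 102; standard lawyer gives 136 − 0 = 136. Deviates. ✗
Weak-case: top litigator gives 139 − 116 = 23; standard lawyer gives 136 − 0 = 136. Deviates. ✗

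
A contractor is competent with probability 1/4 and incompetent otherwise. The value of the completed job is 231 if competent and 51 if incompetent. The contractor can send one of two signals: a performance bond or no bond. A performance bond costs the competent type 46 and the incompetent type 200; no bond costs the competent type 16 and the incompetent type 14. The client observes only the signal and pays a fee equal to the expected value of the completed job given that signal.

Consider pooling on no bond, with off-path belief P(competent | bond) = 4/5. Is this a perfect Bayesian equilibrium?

No

On the equilibrium path (no bond) the client holds the prior 1/4 and pays 1/4·231 + 3/4·51 = 96. Off-path (bond) belief 4/5 gives 4/5·231 + 1/5·51 = 195.
Competent: no bond gives 96 − 16 = 80; bond gives 195 − 46 = 149. Deviates. ✗
Incompetent: no bond gives 96 − 14 = 82; bond gives 195 − 200 = -5. Stays. ✓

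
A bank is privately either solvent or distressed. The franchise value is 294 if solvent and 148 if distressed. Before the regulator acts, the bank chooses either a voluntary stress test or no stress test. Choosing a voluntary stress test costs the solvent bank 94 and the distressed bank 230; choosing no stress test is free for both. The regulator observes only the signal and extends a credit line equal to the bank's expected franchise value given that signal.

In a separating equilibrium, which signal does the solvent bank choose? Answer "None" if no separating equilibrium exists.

stress test

Try solvent → stress test, distressed → no stress test:
  If types separate, stress test earns payment 294 and no stress test earns 148.
  Solvent: stress test gives 294 − 94 = 200; no stress test gives 148 − 0 = 148. No deviation. ✓
  Distressed: no stress test gives 148 − 0 = 148; stress test gives 294 − 230 = 64. No deviation. ✓
Both hold — the solvent type sends stress test.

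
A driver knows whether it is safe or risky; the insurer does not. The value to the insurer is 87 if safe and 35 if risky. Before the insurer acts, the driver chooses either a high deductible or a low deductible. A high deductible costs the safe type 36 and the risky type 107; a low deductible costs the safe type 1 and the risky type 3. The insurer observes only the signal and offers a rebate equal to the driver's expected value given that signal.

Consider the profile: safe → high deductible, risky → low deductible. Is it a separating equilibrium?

Under separation the insurer infers type exactly: high deductible → safe (pays 87), low deductible → risky (pays 35).
Safe: high deductible gives 87 − 36 = 51; low deductible gives 35 − 1 = 34. No deviation. ✓
Risky: low deductible gives 35 − 3 = 32; high deductible gives 87 − 107 = -20. No deviation. ✓
Neither type gains from mimicking the other.

Yes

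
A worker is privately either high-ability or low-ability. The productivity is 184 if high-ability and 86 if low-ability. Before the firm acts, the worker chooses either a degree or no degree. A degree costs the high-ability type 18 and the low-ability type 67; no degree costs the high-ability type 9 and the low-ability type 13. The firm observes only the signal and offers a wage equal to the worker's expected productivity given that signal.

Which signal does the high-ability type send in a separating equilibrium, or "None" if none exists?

None

Try high-ability → degree, low-ability → no degree:
  If types separate, degree earns payment 184 and no degree earns 86.
  High-ability: degree gives 184 − 18 = 166; no degree gives 86 − 9 = 77. No deviation. ✓
  Low-ability: no degree gives 86 − 13 = 73; degree gives 184 − 67 = 117. Would deviate. ✗
Try high-ability → no degree, low-ability → degree:
  If types separate, no degree earns payment 184 and degree earns 86.
  High-ability: no degree gives 184 − 9 = 175; degree gives 86 − 18 = 68. No deviation. ✓
  Low-ability: degree gives 86 − 67 = 19; no degree gives 184 − 13 = 171. Would deviate. ✗
Neither assignment is incentive-compatible.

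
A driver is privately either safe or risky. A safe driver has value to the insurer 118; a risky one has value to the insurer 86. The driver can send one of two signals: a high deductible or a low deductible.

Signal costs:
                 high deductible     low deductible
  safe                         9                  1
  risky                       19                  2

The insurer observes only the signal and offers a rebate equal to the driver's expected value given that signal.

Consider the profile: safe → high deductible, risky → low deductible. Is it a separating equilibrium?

Under separation the insurer infers type exactly: high deductible → safe (pays 118), low deductible → risky (pays 86).
Safe: high deductible gives 118 − 9 = 109; low deductible gives 86 − 1 = 85. No deviation. ✓
Risky: low deductible gives 86 − 2 = 84; high deductible gives 118 − 19 = 99. Would deviate. ✗

No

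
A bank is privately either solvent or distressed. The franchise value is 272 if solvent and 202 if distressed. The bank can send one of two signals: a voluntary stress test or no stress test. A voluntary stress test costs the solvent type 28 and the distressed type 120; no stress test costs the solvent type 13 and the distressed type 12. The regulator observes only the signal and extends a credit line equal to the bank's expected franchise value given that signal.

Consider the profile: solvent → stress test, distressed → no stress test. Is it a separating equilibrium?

Yes

Under separation the regulator infers type exactly: stress test → solvent (pays 272), no stress test → distressed (pays 202).
Solvent: stress test gives 272 − 28 = 244; no stress test gives 202 − 13 = 189. No deviation. ✓
Distressed: no stress test gives 202 − 12 = 190; stress test gives 272 − 120 = 152. No deviation. ✓
Neither type gains from mimicking the other.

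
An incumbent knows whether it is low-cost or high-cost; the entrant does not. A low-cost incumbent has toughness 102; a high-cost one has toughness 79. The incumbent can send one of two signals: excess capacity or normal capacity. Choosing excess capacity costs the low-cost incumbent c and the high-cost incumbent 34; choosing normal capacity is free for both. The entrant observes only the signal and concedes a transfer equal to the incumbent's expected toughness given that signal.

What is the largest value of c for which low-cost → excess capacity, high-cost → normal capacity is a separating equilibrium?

23

Under separation: excess capacity → low-cost (pays 102); normal capacity → high-cost (pays 79).
High-cost: 79 − 0 = 79 ≥ 102 − 34 = 68. Holds regardless of c. ✓
Low-cost: 102 − c ≥ 79 − 0, so c ≤ 102 − 79 = 23.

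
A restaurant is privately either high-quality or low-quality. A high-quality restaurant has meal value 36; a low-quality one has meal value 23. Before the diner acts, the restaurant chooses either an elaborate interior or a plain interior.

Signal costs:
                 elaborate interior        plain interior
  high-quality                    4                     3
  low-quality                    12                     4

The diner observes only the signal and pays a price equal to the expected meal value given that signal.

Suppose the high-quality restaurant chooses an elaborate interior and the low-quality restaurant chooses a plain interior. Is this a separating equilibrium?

Under separation the diner infers type exactly: elaborate interior → high-quality (pays 36), plain interior → low-quality (pays 23).
High-quality: elaborate interior gives 36 − 4 = 32; plain interior gives 23 − 3 = 20. No deviation. ✓
Low-quality: plain interior gives 23 − 4 = 19; elaborate interior gives 36 − 12 = 24. Would deviate. ✗

No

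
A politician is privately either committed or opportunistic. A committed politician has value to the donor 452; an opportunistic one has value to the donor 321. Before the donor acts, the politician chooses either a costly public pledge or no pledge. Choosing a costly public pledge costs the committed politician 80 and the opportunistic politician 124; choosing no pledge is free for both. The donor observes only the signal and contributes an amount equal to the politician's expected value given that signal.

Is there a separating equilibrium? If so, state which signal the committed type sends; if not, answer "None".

Try committed → pledge, opportunistic → no pledge:
  If types separate, pledge earns payment 452 and no pledge earns 321.
  Committed: pledge gives 452 − 80 = 372; no pledge gives 321 − 0 = 321. No deviation. ✓
  Opportunistic: no pledge gives 321 − 0 = 321; pledge gives 452 − 124 = 328. Would deviate. ✗
Try committed → no pledge, opportunistic → pledge:
  If types separate, no pledge earns payment 452 and pledge earns 321.
  Committed: no pledge gives 452 − 0 = 452; pledge gives 321 − 80 = 241. No deviation. ✓
  Opportunistic: pledge gives 321 − 124 = 197; no pledge gives 452 − 0 = 452. Would deviate. ✗
Neither assignment is incentive-compatible.

None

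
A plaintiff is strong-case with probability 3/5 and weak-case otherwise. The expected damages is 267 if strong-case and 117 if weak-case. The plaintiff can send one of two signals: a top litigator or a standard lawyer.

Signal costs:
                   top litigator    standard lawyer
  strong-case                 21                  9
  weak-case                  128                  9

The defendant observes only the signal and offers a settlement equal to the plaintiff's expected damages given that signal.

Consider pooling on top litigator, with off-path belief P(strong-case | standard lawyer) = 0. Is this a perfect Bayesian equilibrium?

No

At the pooled signal (top litigator) the defendant holds the prior 3/5 and pays 3/5·267 + 2/5·117 = 207. Off-path (standard lawyer) belief 0 gives 0·267 + 1·117 = 117.
Strong-case: top litigator gives 207 − 21 = 186; standard lawyer gives 117 − 9 = 108. Stays. ✓
Weak-case: top litigator gives 207 − 128 = 79; standard lawyer gives 117 − 9 = 108. Deviates. ✗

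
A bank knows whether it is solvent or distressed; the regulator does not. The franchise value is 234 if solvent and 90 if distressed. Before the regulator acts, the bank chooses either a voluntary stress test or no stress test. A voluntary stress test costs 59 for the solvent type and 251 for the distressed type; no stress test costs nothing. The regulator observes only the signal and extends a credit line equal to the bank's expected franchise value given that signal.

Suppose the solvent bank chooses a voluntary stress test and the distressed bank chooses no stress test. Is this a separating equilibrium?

Under separation the regulator infers type exactly: stress test → solvent (pays 234), no stress test → distressed (pays 90).
Solvent: stress test gives 234 − 59 = 175; no stress test gives 90 − 0 = 90. No deviation. ✓
Distressed: no stress test gives 90 − 0 = 90; stress test gives 234 − 251 = -17. No deviation. ✓
Neither type gains from mimicking the other.

Yes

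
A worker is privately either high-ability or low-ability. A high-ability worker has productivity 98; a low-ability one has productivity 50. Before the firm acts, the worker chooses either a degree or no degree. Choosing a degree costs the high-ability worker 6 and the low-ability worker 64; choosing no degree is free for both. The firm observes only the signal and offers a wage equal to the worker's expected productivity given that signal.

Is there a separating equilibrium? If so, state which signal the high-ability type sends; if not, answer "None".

Try high-ability → degree, low-ability → no degree:
  Under separation the firm infers type exactly: degree → high-ability (pays 98), no degree → low-ability (pays 50).
  High-ability: degree gives 98 − 6 = 92; no degree gives 50 − 0 = 50. No deviation. ✓
  Low-ability: no degree gives 50 − 0 = 50; degree gives 98 − 64 = 34. No deviation. ✓
Both hold — the high-ability type sends degree.

degree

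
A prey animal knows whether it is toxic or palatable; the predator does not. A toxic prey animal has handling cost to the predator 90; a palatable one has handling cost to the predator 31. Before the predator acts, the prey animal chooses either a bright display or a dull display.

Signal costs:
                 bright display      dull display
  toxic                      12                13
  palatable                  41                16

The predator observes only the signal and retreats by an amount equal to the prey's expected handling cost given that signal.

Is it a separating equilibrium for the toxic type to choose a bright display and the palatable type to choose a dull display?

If types separate, bright display earns payment 90 and dull display earns 31.
Toxic: bright display gives 90 − 12 = 78; dull display gives 31 − 13 = 18. No deviation. ✓
Palatable: dull display gives 31 − 16 = 15; bright display gives 90 − 41 = 49. Would deviate. ✗

No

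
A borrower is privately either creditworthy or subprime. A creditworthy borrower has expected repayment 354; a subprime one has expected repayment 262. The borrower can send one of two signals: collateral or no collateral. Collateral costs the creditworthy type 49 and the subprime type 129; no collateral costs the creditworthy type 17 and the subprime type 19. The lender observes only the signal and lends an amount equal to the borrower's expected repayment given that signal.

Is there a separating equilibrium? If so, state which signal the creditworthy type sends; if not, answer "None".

Try creditworthy → collateral, subprime → no collateral:
  If types separate, collateral earns payment 354 and no collateral earns 262.
  Creditworthy: collateral gives 354 − 49 = 305; no collateral gives 262 − 17 = 245. No deviation. ✓
  Subprime: no collateral gives 262 − 19 = 243; collateral gives 354 − 129 = 225. No deviation. ✓
Both hold — the creditworthy type sends collateral.

collateral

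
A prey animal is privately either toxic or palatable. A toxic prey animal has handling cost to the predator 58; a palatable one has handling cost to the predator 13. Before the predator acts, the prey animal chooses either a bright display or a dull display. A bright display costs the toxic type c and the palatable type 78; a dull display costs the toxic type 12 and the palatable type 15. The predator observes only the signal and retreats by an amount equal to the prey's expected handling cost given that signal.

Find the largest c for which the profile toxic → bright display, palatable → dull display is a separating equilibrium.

57

Under separation: bright display → toxic (pays 58); dull display → palatable (pays 13).
Palatable: 13 − 15 = -2 ≥ 58 − 78 = -20. Holds regardless of c. ✓
Toxic: 58 − c ≥ 13 − 12, so c ≤ 58 − 1 = 57.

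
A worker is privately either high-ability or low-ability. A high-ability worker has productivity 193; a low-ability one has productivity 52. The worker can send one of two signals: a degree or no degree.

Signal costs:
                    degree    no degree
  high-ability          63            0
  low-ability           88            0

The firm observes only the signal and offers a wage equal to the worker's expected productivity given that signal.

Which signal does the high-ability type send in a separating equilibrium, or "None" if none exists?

None

Try high-ability → degree, low-ability → no degree:
  Under separation the firm infers type exactly: degree → high-ability (pays 193), no degree → low-ability (pays 52).
  High-ability: degree gives 193 − 63 = 130; no degree gives 52 − 0 = 52. No deviation. ✓
  Low-ability: no degree gives 52 − 0 = 52; degree gives 193 − 88 = 105. Would deviate. ✗
Try high-ability → no degree, low-ability → degree:
  Under separation the firm infers type exactly: no degree → high-ability (pays 193), degree → low-ability (pays 52).
  High-ability: no degree gives 193 − 0 = 193; degree gives 52 − 63 = -11. No deviation. ✓
  Low-ability: degree gives 52 − 88 = -36; no degree gives 193 − 0 = 193. Would deviate. ✗
Neither assignment is incentive-compatible.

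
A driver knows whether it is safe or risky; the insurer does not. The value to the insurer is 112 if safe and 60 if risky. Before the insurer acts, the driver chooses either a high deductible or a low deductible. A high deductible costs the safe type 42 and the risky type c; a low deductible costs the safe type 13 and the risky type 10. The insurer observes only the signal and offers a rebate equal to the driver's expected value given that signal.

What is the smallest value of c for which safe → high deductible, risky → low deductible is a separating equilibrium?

Under separation: high deductible → safe (pays 112); low deductible → risky (pays 60).
Safe: 112 − 42 = 70 ≥ 60 − 13 = 47. Holds regardless of c. ✓
Risky: 60 − 10 ≥ 112 − c, so c ≥ 112 − 50 = 62.

62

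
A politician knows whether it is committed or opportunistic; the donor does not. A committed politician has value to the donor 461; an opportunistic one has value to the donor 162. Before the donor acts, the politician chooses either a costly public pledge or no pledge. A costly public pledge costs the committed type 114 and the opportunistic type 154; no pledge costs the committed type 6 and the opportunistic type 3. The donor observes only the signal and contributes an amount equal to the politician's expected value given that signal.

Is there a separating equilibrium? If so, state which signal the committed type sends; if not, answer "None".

Try committed → pledge, opportunistic → no pledge:
  Under separation the donor infers type exactly: pledge → committed (pays 461), no pledge → opportunistic (pays 162).
  Committed: pledge gives 461 − 114 = 347; no pledge gives 162 − 6 = 156. No deviation. ✓
  Opportunistic: no pledge gives 162 − 3 = 159; pledge gives 461 − 154 = 307. Would deviate. ✗
Try committed → no pledge, opportunistic → pledge:
  Under separation the donor infers type exactly: no pledge → committed (pays 461), pledge → opportunistic (pays 162).
  Committed: no pledge gives 461 − 6 = 455; pledge gives 162 − 114 = 48. No deviation. ✓
  Opportunistic: pledge gives 162 − 154 = 8; no pledge gives 461 − 3 = 458. Would deviate. ✗
Neither assignment is incentive-compatible.

None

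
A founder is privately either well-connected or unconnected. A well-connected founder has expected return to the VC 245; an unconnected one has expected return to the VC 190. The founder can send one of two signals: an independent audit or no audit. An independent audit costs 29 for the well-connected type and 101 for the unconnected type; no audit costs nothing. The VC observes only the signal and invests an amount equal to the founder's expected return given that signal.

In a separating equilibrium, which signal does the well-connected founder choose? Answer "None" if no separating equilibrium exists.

audit

Try well-connected → audit, unconnected → no audit:
  Under separation the VC infers type exactly: audit → well-connected (pays 245), no audit → unconnected (pays 190).
  Well-connected: audit gives 245 − 29 = 216; no audit gives 190 − 0 = 190. No deviation. ✓
  Unconnected: no audit gives 190 − 0 = 190; audit gives 245 − 101 = 144. No deviation. ✓
Both hold — the well-connected type sends audit.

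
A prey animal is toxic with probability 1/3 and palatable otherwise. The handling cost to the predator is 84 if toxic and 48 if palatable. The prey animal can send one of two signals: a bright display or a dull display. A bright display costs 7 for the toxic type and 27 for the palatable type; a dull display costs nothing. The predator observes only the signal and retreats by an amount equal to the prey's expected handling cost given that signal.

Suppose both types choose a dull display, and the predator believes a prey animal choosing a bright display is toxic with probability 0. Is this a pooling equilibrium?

Yes

At the pooled signal (dull display) the predator holds the prior 1/3 and pays 1/3·84 + 2/3·48 = 60. Off-path (bright display) belief 0 gives 0·84 + 1·48 = 48.
Toxic: dull display gives 60 − 0 = 60; bright display gives 48 − 7 = 41. Stays. ✓
Palatable: dull display gives 60 − 0 = 60; bright display gives 48 − 27 = 21. Stays. ✓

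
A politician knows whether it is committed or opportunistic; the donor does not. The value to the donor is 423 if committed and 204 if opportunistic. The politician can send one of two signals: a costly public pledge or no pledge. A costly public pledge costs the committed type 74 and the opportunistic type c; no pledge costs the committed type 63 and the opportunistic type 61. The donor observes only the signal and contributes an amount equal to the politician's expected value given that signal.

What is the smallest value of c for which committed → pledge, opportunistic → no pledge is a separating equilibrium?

280

Under separation: pledge → committed (pays 423); no pledge → opportunistic (pays 204).
Committed: 423 − 74 = 349 ≥ 204 − 63 = 141. Holds regardless of c. ✓
Opportunistic: 204 − 61 ≥ 423 − c, so c ≥ 423 − 143 = 280.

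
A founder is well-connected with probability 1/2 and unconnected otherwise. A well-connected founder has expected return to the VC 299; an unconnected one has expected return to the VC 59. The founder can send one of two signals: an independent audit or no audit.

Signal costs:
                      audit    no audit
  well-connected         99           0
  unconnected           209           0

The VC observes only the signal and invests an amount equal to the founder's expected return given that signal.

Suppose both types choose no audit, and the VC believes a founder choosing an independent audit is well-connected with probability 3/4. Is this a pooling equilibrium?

On the equilibrium path (no audit) the VC holds the prior 1/2 and pays 1/2·299 + 1/2·59 = 179. Off-path (audit) belief 3/4 gives 3/4·299 + 1/4·59 = 239.
Well-connected: no audit gives 179 − 0 = 179; audit gives 239 − 99 = 140. Stays. ✓
Unconnected: no audit gives 179 − 0 = 179; audit gives 239 − 209 = 30. Stays. ✓
Beliefs are Bayes-consistent on-path and both types best-respond.

Yes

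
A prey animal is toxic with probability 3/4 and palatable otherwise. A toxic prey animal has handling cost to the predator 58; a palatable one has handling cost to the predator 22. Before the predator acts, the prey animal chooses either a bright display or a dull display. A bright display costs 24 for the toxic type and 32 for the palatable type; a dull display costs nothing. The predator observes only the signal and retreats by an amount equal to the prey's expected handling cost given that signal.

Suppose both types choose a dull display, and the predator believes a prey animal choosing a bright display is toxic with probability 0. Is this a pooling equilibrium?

Yes

At the pooled signal (dull display) the predator holds the prior 3/4 and pays 3/4·58 + 1/4·22 = 49. Off-path (bright display) belief 0 gives 0·58 + 1·22 = 22.
Toxic: dull display gives 49 − 0 = 49; bright display gives 22 − 24 = -2. Stays. ✓
Palatable: dull display gives 49 − 0 = 49; bright display gives 22 − 32 = -10. Stays. ✓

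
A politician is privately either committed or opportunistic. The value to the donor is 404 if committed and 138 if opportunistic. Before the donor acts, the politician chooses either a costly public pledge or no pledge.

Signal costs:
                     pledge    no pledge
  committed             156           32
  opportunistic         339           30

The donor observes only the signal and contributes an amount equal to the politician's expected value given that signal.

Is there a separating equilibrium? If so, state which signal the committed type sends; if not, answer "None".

pledge

Try committed → pledge, opportunistic → no pledge:
  If types separate, pledge earns payment 404 and no pledge earns 138.
  Committed: pledge gives 404 − 156 = 248; no pledge gives 138 − 32 = 106. No deviation. ✓
  Opportunistic: no pledge gives 138 − 30 = 108; pledge gives 404 − 339 = 65. No deviation. ✓
Both hold — the committed type sends pledge.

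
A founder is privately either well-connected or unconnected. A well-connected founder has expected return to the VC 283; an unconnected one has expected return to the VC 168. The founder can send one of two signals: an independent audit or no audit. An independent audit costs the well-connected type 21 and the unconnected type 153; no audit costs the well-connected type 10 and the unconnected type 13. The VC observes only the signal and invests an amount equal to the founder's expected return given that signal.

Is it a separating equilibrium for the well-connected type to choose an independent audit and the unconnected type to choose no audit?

Under separation the VC infers type exactly: audit → well-connected (pays 283), no audit → unconnected (pays 168).
Well-connected: audit gives 283 − 21 = 262; no audit gives 168 − 10 = 158. No deviation. ✓
Unconnected: no audit gives 168 − 13 = 155; audit gives 283 − 153 = 130. No deviation. ✓
Both incentive constraints hold.

Yes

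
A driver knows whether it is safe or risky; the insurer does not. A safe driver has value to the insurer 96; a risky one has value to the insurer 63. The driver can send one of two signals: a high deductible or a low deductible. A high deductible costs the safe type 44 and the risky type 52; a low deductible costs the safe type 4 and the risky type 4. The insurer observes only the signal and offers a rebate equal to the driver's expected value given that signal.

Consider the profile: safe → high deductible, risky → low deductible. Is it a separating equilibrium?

If types separate, high deductible earns payment 96 and low deductible earns 63.
Safe: high deductible gives 96 − 44 = 52; low deductible gives 63 − 4 = 59. Would deviate. ✗
Risky: low deductible gives 63 − 4 = 59; high deductible gives 96 − 52 = 44. No deviation. ✓

No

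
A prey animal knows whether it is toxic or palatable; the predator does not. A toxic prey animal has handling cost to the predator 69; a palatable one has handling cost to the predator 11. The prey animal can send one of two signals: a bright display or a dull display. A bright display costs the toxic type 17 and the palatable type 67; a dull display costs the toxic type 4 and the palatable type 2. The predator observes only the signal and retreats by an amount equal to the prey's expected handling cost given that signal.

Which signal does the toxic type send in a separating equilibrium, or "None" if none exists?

Try toxic → bright display, palatable → dull display:
  Under separation the predator infers type exactly: bright display → toxic (pays 69), dull display → palatable (pays 11).
  Toxic: bright display gives 69 − 17 = 52; dull display gives 11 − 4 = 7. No deviation. ✓
  Palatable: dull display gives 11 − 2 = 9; bright display gives 69 − 67 = 2. No deviation. ✓
Both hold — the toxic type sends bright display.

bright display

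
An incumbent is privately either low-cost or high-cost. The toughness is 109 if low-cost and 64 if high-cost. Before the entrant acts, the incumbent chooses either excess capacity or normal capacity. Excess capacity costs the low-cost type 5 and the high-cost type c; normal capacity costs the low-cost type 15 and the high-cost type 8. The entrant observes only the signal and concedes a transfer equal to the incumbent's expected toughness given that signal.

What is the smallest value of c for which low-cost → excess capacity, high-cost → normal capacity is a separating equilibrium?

53

Under separation: excess capacity → low-cost (pays 109); normal capacity → high-cost (pays 64).
Low-cost: 109 − 5 = 104 ≥ 64 − 15 = 49. Holds regardless of c. ✓
High-cost: 64 − 8 ≥ 109 − c, so c ≥ 109 − 56 = 53.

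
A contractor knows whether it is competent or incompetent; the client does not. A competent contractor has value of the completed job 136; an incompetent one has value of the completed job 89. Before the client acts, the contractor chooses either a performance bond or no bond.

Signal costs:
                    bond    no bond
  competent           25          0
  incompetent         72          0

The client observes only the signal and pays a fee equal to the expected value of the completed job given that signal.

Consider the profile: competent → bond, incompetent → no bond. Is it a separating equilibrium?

Under separation the client infers type exactly: bond → competent (pays 136), no bond → incompetent (pays 89).
Competent: bond gives 136 − 25 = 111; no bond gives 89 − 0 = 89. No deviation. ✓
Incompetent: no bond gives 89 − 0 = 89; bond gives 136 − 72 = 64. No deviation. ✓
Both incentive constraints hold.

Yes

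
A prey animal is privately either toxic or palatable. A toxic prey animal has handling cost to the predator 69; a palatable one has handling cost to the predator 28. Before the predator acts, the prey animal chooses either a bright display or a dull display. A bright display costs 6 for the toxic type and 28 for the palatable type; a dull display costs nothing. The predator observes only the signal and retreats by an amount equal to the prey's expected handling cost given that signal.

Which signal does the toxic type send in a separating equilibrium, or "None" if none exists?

None

Try toxic → bright display, palatable → dull display:
  If types separate, bright display earns payment 69 and dull display earns 28.
  Toxic: bright display gives 69 − 6 = 63; dull display gives 28 − 0 = 28. No deviation. ✓
  Palatable: dull display gives 28 − 0 = 28; bright display gives 69 − 28 = 41. Would deviate. ✗
Try toxic → dull display, palatable → bright display:
  If types separate, dull display earns payment 69 and bright display earns 28.
  Toxic: dull display gives 69 − 0 = 69; bright display gives 28 − 6 = 22. No deviation. ✓
  Palatable: bright display gives 28 − 28 = 0; dull display gives 69 − 0 = 69. Would deviate. ✗
Neither assignment is incentive-compatible.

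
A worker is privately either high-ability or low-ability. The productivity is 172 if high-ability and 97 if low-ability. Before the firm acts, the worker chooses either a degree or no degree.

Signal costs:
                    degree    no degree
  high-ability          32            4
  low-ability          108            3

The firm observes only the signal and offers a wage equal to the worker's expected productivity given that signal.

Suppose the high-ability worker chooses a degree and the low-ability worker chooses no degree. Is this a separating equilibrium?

If types separate, degree earns payment 172 and no degree earns 97.
High-ability: degree gives 172 − 32 = 140; no degree gives 97 − 4 = 93. No deviation. ✓
Low-ability: no degree gives 97 − 3 = 94; degree gives 172 − 108 = 64. No deviation. ✓
Both incentive constraints hold.

Yes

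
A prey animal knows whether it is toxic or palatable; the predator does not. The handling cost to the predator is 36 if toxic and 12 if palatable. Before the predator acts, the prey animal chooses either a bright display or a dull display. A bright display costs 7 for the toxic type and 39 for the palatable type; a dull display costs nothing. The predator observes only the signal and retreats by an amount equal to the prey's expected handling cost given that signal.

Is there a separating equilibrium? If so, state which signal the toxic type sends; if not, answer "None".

Try toxic → bright display, palatable → dull display:
  If types separate, bright display earns payment 36 and dull display earns 12.
  Toxic: bright display gives 36 − 7 = 29; dull display gives 12 − 0 = 12. No deviation. ✓
  Palatable: dull display gives 12 − 0 = 12; bright display gives 36 − 39 = -3. No deviation. ✓
Both hold — the toxic type sends bright display.

bright display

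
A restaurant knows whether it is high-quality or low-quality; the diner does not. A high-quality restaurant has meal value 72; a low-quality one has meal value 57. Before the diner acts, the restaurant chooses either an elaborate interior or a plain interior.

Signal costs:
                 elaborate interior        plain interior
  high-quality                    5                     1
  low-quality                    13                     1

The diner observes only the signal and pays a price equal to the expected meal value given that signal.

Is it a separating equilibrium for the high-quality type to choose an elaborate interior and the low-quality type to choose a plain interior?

No

Under separation the diner infers type exactly: elaborate interior → high-quality (pays 72), plain interior → low-quality (pays 57).
High-quality: elaborate interior gives 72 − 5 = 67; plain interior gives 57 − 1 = 56. No deviation. ✓
Low-quality: plain interior gives 57 − 1 = 56; elaborate interior gives 72 − 13 = 59. Would deviate. ✗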